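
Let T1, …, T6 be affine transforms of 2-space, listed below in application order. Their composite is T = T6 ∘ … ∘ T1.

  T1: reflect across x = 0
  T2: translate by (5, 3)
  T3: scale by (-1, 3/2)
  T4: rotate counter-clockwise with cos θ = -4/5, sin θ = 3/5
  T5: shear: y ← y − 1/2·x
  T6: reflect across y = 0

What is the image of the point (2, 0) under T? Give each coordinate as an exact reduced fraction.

T1 reflect across x = 0: (2, 0) → (-2, 0)
T2 translate by (5, 3): (-2, 0) → (3, 3)
T3 scale by (-1, 3/2): (3, 3) → (-3, 9/2)
T4 rotate counter-clockwise with cos θ = -4/5, sin θ = 3/5: (-3, 9/2) → (-3/10, -27/5)
T5 shear: y ← y − 1/2·x: (-3/10, -27/5) → (-3/10, -21/4)
T6 reflect across y = 0: (-3/10, -21/4) → (-3/10, 21/4)

T(p) = (-3/10, 21/4)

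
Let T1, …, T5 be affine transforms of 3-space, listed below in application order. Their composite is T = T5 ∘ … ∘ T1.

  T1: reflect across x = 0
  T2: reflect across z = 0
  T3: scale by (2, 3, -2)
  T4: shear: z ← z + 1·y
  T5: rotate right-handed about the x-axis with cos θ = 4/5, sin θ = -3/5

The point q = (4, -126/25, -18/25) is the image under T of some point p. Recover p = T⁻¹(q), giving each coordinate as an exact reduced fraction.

T1 = [-1 0 0 0; 0 1 0 0; 0 0 1 0; 0 0 0 1]
T2·T1 = [-1 0 0 0; 0 1 0 0; 0 0 -1 0; 0 0 0 1]
T3·…·T1 = [-2 0 0 0; 0 3 0 0; 0 0 2 0; 0 0 0 1]
T4·…·T1 = [-2 0 0 0; 0 3 0 0; 0 3 2 0; 0 0 0 1]
T5·…·T1 = [-2 0 0 0; 0 21/5 6/5 0; 0 3/5 8/5 0; 0 0 0 1]
det M = -12; M⁻¹ = [-1/2 0 0 0; 0 4/15 -1/5 0; 0 -1/10 7/10 0; 0 0 0 1]
M⁻¹ · (4, -126/25, -18/25)ᵀ = (-2, -6/5, 0)ᵀ

p = (-2, -6/5, 0)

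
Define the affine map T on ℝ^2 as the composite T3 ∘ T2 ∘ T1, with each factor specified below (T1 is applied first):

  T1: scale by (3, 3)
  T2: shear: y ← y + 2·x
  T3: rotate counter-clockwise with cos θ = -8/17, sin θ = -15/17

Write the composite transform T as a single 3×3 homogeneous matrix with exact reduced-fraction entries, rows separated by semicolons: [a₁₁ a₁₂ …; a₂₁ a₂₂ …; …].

T1 = [3 0 0; 0 3 0; 0 0 1]
T2·T1 = [3 0 0; 6 3 0; 0 0 1]
T3·…·T1 = [66/17 45/17 0; -93/17 -24/17 0; 0 0 1]

T = [66/17 45/17 0; -93/17 -24/17 0; 0 0 1]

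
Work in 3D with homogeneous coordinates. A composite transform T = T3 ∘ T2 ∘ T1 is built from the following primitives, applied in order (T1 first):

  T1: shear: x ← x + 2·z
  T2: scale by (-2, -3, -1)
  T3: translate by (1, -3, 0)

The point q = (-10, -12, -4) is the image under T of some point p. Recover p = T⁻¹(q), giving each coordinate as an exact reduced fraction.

T1 = [1 0 2 0; 0 1 0 0; 0 0 1 0; 0 0 0 1]
T2·T1 = [-2 0 -4 0; 0 -3 0 0; 0 0 -1 0; 0 0 0 1]
T3·…·T1 = [-2 0 -4 1; 0 -3 0 -3; 0 0 -1 0; 0 0 0 1]
det M = -6; M⁻¹ = [-1/2 0 2 1/2; 0 -1/3 0 -1; 0 0 -1 0; 0 0 0 1]
M⁻¹ · (-10, -12, -4)ᵀ = (-5/2, 3, 4)ᵀ

p = (-5/2, 3, 4)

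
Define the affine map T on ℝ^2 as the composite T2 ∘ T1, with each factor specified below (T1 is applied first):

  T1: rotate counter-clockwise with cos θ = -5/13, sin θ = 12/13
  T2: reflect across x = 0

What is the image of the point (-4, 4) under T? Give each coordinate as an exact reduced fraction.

T(p) = (28/13, -68/13)

T1 rotate counter-clockwise with cos θ = -5/13, sin θ = 12/13: (-4, 4) → (-28/13, -68/13)
T2 reflect across x = 0: (-28/13, -68/13) → (28/13, -68/13)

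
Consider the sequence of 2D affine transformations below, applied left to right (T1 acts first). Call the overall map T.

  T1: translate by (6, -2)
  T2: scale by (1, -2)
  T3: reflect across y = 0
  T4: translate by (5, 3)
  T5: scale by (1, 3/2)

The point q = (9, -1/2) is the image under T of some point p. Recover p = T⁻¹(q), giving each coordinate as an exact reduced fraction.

T1 = [1 0 6; 0 1 -2; 0 0 1]
T2·T1 = [1 0 6; 0 -2 4; 0 0 1]
T3·…·T1 = [1 0 6; 0 2 -4; 0 0 1]
T4·…·T1 = [1 0 11; 0 2 -1; 0 0 1]
T5·…·T1 = [1 0 11; 0 3 -3/2; 0 0 1]
det M = 3; M⁻¹ = [1 0 -11; 0 1/3 1/2; 0 0 1]
M⁻¹ · (9, -1/2)ᵀ = (-2, 1/3)ᵀ

p = (-2, 1/3)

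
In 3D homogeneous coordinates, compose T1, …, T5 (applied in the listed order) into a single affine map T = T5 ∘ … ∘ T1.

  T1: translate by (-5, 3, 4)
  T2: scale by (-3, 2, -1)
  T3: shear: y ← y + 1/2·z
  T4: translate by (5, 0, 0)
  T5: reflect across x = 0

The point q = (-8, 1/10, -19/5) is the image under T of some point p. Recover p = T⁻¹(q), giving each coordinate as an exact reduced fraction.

p = (4, -2, -1/5)

T1 = [1 0 0 -5; 0 1 0 3; 0 0 1 4; 0 0 0 1]
T2·T1 = [-3 0 0 15; 0 2 0 6; 0 0 -1 -4; 0 0 0 1]
T3·…·T1 = [-3 0 0 15; 0 2 -1/2 4; 0 0 -1 -4; 0 0 0 1]
T4·…·T1 = [-3 0 0 20; 0 2 -1/2 4; 0 0 -1 -4; 0 0 0 1]
T5·…·T1 = [3 0 0 -20; 0 2 -1/2 4; 0 0 -1 -4; 0 0 0 1]
det M = -6; M⁻¹ = [1/3 0 0 20/3; 0 1/2 -1/4 -3; 0 0 -1 -4; 0 0 0 1]
M⁻¹ · (-8, 1/10, -19/5)ᵀ = (4, -2, -1/5)ᵀ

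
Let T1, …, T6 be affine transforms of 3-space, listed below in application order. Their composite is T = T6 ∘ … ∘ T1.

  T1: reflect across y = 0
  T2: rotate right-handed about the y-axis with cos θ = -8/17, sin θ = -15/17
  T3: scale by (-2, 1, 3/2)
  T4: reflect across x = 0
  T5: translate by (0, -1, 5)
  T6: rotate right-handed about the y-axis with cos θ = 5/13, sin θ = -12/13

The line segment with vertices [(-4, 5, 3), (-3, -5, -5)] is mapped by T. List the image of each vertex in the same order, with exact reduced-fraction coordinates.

T1 reflect across y = 0: (-4, 5, 3) → (-4, -5, 3); (-3, -5, -5) → (-3, 5, -5)
T2 rotate right-handed about the y-axis with cos θ = -8/17, sin θ = -15/17: (-4, -5, 3) → (-13/17, -5, -84/17); (-3, 5, -5) → (99/17, 5, -5/17)
T3 scale by (-2, 1, 3/2): (-13/17, -5, -84/17) → (26/17, -5, -126/17); (99/17, 5, -5/17) → (-198/17, 5, -15/34)
T4 reflect across x = 0: (26/17, -5, -126/17) → (-26/17, -5, -126/17); (-198/17, 5, -15/34) → (198/17, 5, -15/34)
T5 translate by (0, -1, 5): (-26/17, -5, -126/17) → (-26/17, -6, -41/17); (198/17, 5, -15/34) → (198/17, 4, 155/34)
T6 rotate right-handed about the y-axis with cos θ = 5/13, sin θ = -12/13: (-26/17, -6, -41/17) → (362/221, -6, -517/221); (198/17, 4, 155/34) → (60/221, 4, 5527/442)

image vertices: (362/221, -6, -517/221), (60/221, 4, 5527/442)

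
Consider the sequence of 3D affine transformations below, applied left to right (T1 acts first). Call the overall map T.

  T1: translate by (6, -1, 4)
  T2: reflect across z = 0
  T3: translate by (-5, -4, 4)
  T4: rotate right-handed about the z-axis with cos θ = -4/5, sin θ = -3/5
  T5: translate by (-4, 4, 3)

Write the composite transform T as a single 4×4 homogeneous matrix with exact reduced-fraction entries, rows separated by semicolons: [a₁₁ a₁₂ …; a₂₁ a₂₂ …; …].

T1 = [1 0 0 6; 0 1 0 -1; 0 0 1 4; 0 0 0 1]
T2·T1 = [1 0 0 6; 0 1 0 -1; 0 0 -1 -4; 0 0 0 1]
T3·…·T1 = [1 0 0 1; 0 1 0 -5; 0 0 -1 0; 0 0 0 1]
T4·…·T1 = [-4/5 3/5 0 -19/5; -3/5 -4/5 0 17/5; 0 0 -1 0; 0 0 0 1]
T5·…·T1 = [-4/5 3/5 0 -39/5; -3/5 -4/5 0 37/5; 0 0 -1 3; 0 0 0 1]

T = [-4/5 3/5 0 -39/5; -3/5 -4/5 0 37/5; 0 0 -1 3; 0 0 0 1]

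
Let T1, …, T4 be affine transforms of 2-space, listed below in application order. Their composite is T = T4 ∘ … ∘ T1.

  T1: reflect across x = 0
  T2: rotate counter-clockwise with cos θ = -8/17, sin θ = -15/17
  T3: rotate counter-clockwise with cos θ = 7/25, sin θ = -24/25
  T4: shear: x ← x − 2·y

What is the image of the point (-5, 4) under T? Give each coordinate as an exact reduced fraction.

T(p) = (6/85, -1229/425)

T1 reflect across x = 0: (-5, 4) → (5, 4)
T2 rotate counter-clockwise with cos θ = -8/17, sin θ = -15/17: (5, 4) → (20/17, -107/17)
T3 rotate counter-clockwise with cos θ = 7/25, sin θ = -24/25: (20/17, -107/17) → (-2428/425, -1229/425)
T4 shear: x ← x − 2·y: (-2428/425, -1229/425) → (6/85, -1229/425)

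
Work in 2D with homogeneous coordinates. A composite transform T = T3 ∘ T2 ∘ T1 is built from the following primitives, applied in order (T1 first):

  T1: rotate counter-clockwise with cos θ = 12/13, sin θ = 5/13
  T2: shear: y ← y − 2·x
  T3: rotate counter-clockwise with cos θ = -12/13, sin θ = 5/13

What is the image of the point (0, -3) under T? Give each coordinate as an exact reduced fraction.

T1 rotate counter-clockwise with cos θ = 12/13, sin θ = 5/13: (0, -3) → (15/13, -36/13)
T2 shear: y ← y − 2·x: (15/13, -36/13) → (15/13, -66/13)
T3 rotate counter-clockwise with cos θ = -12/13, sin θ = 5/13: (15/13, -66/13) → (150/169, 867/169)

T(p) = (150/169, 867/169)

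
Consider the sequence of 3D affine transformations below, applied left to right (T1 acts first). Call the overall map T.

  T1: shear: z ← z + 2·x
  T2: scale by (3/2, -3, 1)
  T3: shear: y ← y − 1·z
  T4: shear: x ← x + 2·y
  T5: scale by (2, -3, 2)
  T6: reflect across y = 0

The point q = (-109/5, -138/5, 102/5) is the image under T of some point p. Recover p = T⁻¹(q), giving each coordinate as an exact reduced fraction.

p = (5, -1/3, 1/5)

T1 = [1 0 0 0; 0 1 0 0; 2 0 1 0; 0 0 0 1]
T2·T1 = [3/2 0 0 0; 0 -3 0 0; 2 0 1 0; 0 0 0 1]
T3·…·T1 = [3/2 0 0 0; -2 -3 -1 0; 2 0 1 0; 0 0 0 1]
T4·…·T1 = [-5/2 -6 -2 0; -2 -3 -1 0; 2 0 1 0; 0 0 0 1]
T5·…·T1 = [-5 -12 -4 0; 6 9 3 0; 4 0 2 0; 0 0 0 1]
T6·…·T1 = [-5 -12 -4 0; -6 -9 -3 0; 4 0 2 0; 0 0 0 1]
det M = -54; M⁻¹ = [1/3 -4/9 0 0; 0 -1/9 -1/6 0; -2/3 8/9 1/2 0; 0 0 0 1]
M⁻¹ · (-109/5, -138/5, 102/5)ᵀ = (5, -1/3, 1/5)ᵀ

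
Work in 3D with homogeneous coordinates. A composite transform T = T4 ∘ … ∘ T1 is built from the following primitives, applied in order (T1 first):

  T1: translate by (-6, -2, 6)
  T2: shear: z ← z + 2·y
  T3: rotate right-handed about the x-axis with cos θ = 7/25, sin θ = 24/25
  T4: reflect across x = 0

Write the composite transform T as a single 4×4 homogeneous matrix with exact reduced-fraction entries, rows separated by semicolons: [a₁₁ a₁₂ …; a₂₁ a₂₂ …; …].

T = [-1 0 0 6; 0 -41/25 -24/25 -62/25; 0 38/25 7/25 -34/25; 0 0 0 1]

T1 = [1 0 0 -6; 0 1 0 -2; 0 0 1 6; 0 0 0 1]
T2·T1 = [1 0 0 -6; 0 1 0 -2; 0 2 1 2; 0 0 0 1]
T3·…·T1 = [1 0 0 -6; 0 -41/25 -24/25 -62/25; 0 38/25 7/25 -34/25; 0 0 0 1]
T4·…·T1 = [-1 0 0 6; 0 -41/25 -24/25 -62/25; 0 38/25 7/25 -34/25; 0 0 0 1]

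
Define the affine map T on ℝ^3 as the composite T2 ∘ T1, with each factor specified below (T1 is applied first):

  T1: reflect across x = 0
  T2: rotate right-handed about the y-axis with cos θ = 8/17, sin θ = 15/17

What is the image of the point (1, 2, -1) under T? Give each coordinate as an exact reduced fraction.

T1 reflect across x = 0: (1, 2, -1) → (-1, 2, -1)
T2 rotate right-handed about the y-axis with cos θ = 8/17, sin θ = 15/17: (-1, 2, -1) → (-23/17, 2, 7/17)

T(p) = (-23/17, 2, 7/17)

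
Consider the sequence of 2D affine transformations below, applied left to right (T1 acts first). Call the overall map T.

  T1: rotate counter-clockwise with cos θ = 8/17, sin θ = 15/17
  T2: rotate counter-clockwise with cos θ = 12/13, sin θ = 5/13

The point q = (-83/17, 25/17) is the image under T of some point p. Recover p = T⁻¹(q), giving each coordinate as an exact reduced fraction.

T1 = [8/17 -15/17 0; 15/17 8/17 0; 0 0 1]
T2·T1 = [21/221 -220/221 0; 220/221 21/221 0; 0 0 1]
det M = 1; M⁻¹ = [21/221 220/221 0; -220/221 21/221 0; 0 0 1]
M⁻¹ · (-83/17, 25/17)ᵀ = (1, 5)ᵀ

p = (1, 5)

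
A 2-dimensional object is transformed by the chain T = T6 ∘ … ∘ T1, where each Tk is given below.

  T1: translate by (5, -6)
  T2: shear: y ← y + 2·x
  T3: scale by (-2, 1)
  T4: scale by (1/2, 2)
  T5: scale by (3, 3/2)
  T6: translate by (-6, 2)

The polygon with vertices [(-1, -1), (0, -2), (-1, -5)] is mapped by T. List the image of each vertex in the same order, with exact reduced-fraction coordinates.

image vertices: (-18, 5), (-21, 8), (-18, -7)

T1 translate by (5, -6): (-1, -1) → (4, -7); (0, -2) → (5, -8); (-1, -5) → (4, -11)
T2 shear: y ← y + 2·x: (4, -7) → (4, 1); (5, -8) → (5, 2); (4, -11) → (4, -3)
T3 scale by (-2, 1): (4, 1) → (-8, 1); (5, 2) → (-10, 2); (4, -3) → (-8, -3)
T4 scale by (1/2, 2): (-8, 1) → (-4, 2); (-10, 2) → (-5, 4); (-8, -3) → (-4, -6)
T5 scale by (3, 3/2): (-4, 2) → (-12, 3); (-5, 4) → (-15, 6); (-4, -6) → (-12, -9)
T6 translate by (-6, 2): (-12, 3) → (-18, 5); (-15, 6) → (-21, 8); (-12, -9) → (-18, -7)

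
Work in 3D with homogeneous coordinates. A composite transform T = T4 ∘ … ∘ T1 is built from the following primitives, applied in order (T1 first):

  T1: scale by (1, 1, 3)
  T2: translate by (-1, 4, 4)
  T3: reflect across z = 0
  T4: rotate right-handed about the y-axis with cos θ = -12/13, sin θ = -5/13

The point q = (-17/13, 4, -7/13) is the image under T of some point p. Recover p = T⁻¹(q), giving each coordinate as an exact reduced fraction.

p = (2, 0, -5/3)

T1 = [1 0 0 0; 0 1 0 0; 0 0 3 0; 0 0 0 1]
T2·T1 = [1 0 0 -1; 0 1 0 4; 0 0 3 4; 0 0 0 1]
T3·…·T1 = [1 0 0 -1; 0 1 0 4; 0 0 -3 -4; 0 0 0 1]
T4·…·T1 = [-12/13 0 15/13 32/13; 0 1 0 4; 5/13 0 36/13 43/13; 0 0 0 1]
det M = -3; M⁻¹ = [-12/13 0 5/13 1; 0 1 0 -4; 5/39 0 4/13 -4/3; 0 0 0 1]
M⁻¹ · (-17/13, 4, -7/13)ᵀ = (2, 0, -5/3)ᵀ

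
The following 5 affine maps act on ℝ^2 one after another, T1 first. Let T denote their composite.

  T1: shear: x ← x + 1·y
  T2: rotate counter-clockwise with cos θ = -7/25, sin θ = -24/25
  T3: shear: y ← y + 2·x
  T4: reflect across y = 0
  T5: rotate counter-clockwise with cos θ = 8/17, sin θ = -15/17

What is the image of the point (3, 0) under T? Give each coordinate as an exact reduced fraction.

T1 shear: x ← x + 1·y: (3, 0) → (3, 0)
T2 rotate counter-clockwise with cos θ = -7/25, sin θ = -24/25: (3, 0) → (-21/25, -72/25)
T3 shear: y ← y + 2·x: (-21/25, -72/25) → (-21/25, -114/25)
T4 reflect across y = 0: (-21/25, -114/25) → (-21/25, 114/25)
T5 rotate counter-clockwise with cos θ = 8/17, sin θ = -15/17: (-21/25, 114/25) → (1542/425, 1227/425)

T(p) = (1542/425, 1227/425)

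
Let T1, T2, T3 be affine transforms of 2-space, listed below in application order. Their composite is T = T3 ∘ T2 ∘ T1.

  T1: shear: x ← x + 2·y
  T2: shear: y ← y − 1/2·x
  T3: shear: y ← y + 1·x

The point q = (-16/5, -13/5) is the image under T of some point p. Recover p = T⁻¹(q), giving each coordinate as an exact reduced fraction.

T1 = [1 2 0; 0 1 0; 0 0 1]
T2·T1 = [1 2 0; -1/2 0 0; 0 0 1]
T3·…·T1 = [1 2 0; 1/2 2 0; 0 0 1]
det M = 1; M⁻¹ = [2 -2 0; -1/2 1 0; 0 0 1]
M⁻¹ · (-16/5, -13/5)ᵀ = (-6/5, -1)ᵀ

p = (-6/5, -1)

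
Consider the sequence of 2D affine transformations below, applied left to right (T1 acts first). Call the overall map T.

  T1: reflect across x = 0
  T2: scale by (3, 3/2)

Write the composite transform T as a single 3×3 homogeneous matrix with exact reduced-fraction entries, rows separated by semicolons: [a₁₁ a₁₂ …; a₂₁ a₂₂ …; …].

T = [-3 0 0; 0 3/2 0; 0 0 1]

T1 = [-1 0 0; 0 1 0; 0 0 1]
T2·T1 = [-3 0 0; 0 3/2 0; 0 0 1]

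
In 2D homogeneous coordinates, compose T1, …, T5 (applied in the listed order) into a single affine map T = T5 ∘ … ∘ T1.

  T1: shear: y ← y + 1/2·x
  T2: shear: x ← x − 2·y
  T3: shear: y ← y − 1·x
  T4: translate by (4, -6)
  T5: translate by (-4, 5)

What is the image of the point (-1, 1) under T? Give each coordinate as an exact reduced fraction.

T(p) = (-2, 3/2)

T1 shear: y ← y + 1/2·x: (-1, 1) → (-1, 1/2)
T2 shear: x ← x − 2·y: (-1, 1/2) → (-2, 1/2)
T3 shear: y ← y − 1·x: (-2, 1/2) → (-2, 5/2)
T4 translate by (4, -6): (-2, 5/2) → (2, -7/2)
T5 translate by (-4, 5): (2, -7/2) → (-2, 3/2)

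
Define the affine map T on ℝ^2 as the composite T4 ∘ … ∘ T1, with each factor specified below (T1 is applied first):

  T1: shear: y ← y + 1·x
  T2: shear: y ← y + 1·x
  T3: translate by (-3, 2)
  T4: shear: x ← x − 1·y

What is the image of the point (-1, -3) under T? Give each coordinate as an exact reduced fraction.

T1 shear: y ← y + 1·x: (-1, -3) → (-1, -4)
T2 shear: y ← y + 1·x: (-1, -4) → (-1, -5)
T3 translate by (-3, 2): (-1, -5) → (-4, -3)
T4 shear: x ← x − 1·y: (-4, -3) → (-1, -3)

T(p) = (-1, -3)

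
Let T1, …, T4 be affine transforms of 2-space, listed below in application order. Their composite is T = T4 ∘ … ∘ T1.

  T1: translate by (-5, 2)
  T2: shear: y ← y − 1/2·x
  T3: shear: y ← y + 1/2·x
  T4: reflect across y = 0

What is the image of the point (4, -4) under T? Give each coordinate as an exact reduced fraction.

T1 translate by (-5, 2): (4, -4) → (-1, -2)
T2 shear: y ← y − 1/2·x: (-1, -2) → (-1, -3/2)
T3 shear: y ← y + 1/2·x: (-1, -3/2) → (-1, -2)
T4 reflect across y = 0: (-1, -2) → (-1, 2)

T(p) = (-1, 2)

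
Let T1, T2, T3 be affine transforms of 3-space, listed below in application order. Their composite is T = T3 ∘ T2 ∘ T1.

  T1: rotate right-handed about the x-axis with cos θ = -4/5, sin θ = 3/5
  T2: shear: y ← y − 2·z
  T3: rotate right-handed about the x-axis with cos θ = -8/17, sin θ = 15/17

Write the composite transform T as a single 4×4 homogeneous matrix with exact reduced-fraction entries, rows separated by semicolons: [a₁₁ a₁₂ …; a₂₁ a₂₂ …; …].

T = [1 0 0 0; 0 7/17 4/17 0; 0 -174/85 107/85 0; 0 0 0 1]

T1 = [1 0 0 0; 0 -4/5 -3/5 0; 0 3/5 -4/5 0; 0 0 0 1]
T2·T1 = [1 0 0 0; 0 -2 1 0; 0 3/5 -4/5 0; 0 0 0 1]
T3·…·T1 = [1 0 0 0; 0 7/17 4/17 0; 0 -174/85 107/85 0; 0 0 0 1]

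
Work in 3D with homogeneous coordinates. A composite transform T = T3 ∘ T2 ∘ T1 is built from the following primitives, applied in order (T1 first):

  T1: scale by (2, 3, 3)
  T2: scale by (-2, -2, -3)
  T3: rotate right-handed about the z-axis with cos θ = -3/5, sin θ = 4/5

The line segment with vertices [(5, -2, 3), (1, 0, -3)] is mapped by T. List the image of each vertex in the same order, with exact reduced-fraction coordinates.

T1 scale by (2, 3, 3): (5, -2, 3) → (10, -6, 9); (1, 0, -3) → (2, 0, -9)
T2 scale by (-2, -2, -3): (10, -6, 9) → (-20, 12, -27); (2, 0, -9) → (-4, 0, 27)
T3 rotate right-handed about the z-axis with cos θ = -3/5, sin θ = 4/5: (-20, 12, -27) → (12/5, -116/5, -27); (-4, 0, 27) → (12/5, -16/5, 27)

image vertices: (12/5, -116/5, -27), (12/5, -16/5, 27)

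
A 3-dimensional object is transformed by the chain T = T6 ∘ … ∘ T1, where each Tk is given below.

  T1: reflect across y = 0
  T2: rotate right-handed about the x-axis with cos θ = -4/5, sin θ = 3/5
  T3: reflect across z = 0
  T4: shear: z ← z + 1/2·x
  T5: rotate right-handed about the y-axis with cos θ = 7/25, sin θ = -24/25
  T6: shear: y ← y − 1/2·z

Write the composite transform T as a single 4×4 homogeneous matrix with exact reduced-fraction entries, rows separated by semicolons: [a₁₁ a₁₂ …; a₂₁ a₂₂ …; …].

T = [-1/5 -72/125 -96/125 0; -11/20 179/250 -89/125 0; 11/10 21/125 28/125 0; 0 0 0 1]

T1 = [1 0 0 0; 0 -1 0 0; 0 0 1 0; 0 0 0 1]
T2·T1 = [1 0 0 0; 0 4/5 -3/5 0; 0 -3/5 -4/5 0; 0 0 0 1]
T3·…·T1 = [1 0 0 0; 0 4/5 -3/5 0; 0 3/5 4/5 0; 0 0 0 1]
T4·…·T1 = [1 0 0 0; 0 4/5 -3/5 0; 1/2 3/5 4/5 0; 0 0 0 1]
T5·…·T1 = [-1/5 -72/125 -96/125 0; 0 4/5 -3/5 0; 11/10 21/125 28/125 0; 0 0 0 1]
T6·…·T1 = [-1/5 -72/125 -96/125 0; -11/20 179/250 -89/125 0; 11/10 21/125 28/125 0; 0 0 0 1]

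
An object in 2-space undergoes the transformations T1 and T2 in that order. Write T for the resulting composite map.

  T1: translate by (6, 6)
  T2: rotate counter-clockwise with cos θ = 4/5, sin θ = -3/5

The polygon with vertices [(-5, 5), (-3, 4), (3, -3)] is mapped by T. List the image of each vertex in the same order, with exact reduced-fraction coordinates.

image vertices: (37/5, 41/5), (42/5, 31/5), (9, -3)

T1 translate by (6, 6): (-5, 5) → (1, 11); (-3, 4) → (3, 10); (3, -3) → (9, 3)
T2 rotate counter-clockwise with cos θ = 4/5, sin θ = -3/5: (1, 11) → (37/5, 41/5); (3, 10) → (42/5, 31/5); (9, 3) → (9, -3)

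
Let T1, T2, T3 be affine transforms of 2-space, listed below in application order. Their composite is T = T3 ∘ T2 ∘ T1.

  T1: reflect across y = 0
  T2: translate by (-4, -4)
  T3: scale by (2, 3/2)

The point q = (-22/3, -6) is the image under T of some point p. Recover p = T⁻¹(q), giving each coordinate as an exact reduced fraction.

T1 = [1 0 0; 0 -1 0; 0 0 1]
T2·T1 = [1 0 -4; 0 -1 -4; 0 0 1]
T3·…·T1 = [2 0 -8; 0 -3/2 -6; 0 0 1]
det M = -3; M⁻¹ = [1/2 0 4; 0 -2/3 -4; 0 0 1]
M⁻¹ · (-22/3, -6)ᵀ = (1/3, 0)ᵀ

p = (1/3, 0)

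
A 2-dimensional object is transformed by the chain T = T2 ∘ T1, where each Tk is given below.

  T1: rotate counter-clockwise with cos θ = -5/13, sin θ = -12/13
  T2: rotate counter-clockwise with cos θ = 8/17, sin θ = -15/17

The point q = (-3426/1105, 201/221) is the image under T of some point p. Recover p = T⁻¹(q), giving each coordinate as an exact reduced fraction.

p = (3, -6/5)

T1 = [-5/13 12/13 0; -12/13 -5/13 0; 0 0 1]
T2·T1 = [-220/221 21/221 0; -21/221 -220/221 0; 0 0 1]
det M = 1; M⁻¹ = [-220/221 -21/221 0; 21/221 -220/221 0; 0 0 1]
M⁻¹ · (-3426/1105, 201/221)ᵀ = (3, -6/5)ᵀ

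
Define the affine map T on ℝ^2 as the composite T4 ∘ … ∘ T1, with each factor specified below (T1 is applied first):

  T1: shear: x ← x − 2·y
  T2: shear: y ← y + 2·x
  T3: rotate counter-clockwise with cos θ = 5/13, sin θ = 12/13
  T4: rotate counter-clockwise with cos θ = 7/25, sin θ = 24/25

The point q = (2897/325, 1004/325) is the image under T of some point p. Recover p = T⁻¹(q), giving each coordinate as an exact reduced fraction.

T1 = [1 -2 0; 0 1 0; 0 0 1]
T2·T1 = [1 -2 0; 2 -3 0; 0 0 1]
T3·…·T1 = [-19/13 2 0; 22/13 -3 0; 0 0 1]
T4·…·T1 = [-661/325 86/25 0; -302/325 27/25 0; 0 0 1]
det M = 1; M⁻¹ = [27/25 -86/25 0; 302/325 -661/325 0; 0 0 1]
M⁻¹ · (2897/325, 1004/325)ᵀ = (-1, 2)ᵀ

p = (-1, 2)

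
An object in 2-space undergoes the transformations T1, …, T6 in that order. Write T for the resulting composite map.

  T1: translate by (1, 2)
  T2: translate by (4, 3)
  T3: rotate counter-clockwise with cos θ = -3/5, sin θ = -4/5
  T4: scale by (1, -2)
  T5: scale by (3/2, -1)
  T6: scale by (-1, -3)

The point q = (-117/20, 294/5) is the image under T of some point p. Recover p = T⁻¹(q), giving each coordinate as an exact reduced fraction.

p = (1/2, 4)

T1 = [1 0 1; 0 1 2; 0 0 1]
T2·T1 = [1 0 5; 0 1 5; 0 0 1]
T3·…·T1 = [-3/5 4/5 1; -4/5 -3/5 -7; 0 0 1]
T4·…·T1 = [-3/5 4/5 1; 8/5 6/5 14; 0 0 1]
T5·…·T1 = [-9/10 6/5 3/2; -8/5 -6/5 -14; 0 0 1]
T6·…·T1 = [9/10 -6/5 -3/2; 24/5 18/5 42; 0 0 1]
det M = 9; M⁻¹ = [2/5 2/15 -5; -8/15 1/10 -5; 0 0 1]
M⁻¹ · (-117/20, 294/5)ᵀ = (1/2, 4)ᵀ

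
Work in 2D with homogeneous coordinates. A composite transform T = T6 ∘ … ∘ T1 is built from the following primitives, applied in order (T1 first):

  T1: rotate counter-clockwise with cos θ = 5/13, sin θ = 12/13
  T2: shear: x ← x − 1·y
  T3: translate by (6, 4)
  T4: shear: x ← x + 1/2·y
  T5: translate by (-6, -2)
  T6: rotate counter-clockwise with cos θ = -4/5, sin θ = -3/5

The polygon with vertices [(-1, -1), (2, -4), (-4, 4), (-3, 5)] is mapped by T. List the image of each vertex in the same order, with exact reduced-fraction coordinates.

T1 rotate counter-clockwise with cos θ = 5/13, sin θ = 12/13: (-1, -1) → (7/13, -17/13); (2, -4) → (58/13, 4/13); (-4, 4) → (-68/13, -28/13); (-3, 5) → (-75/13, -11/13)
T2 shear: x ← x − 1·y: (7/13, -17/13) → (24/13, -17/13); (58/13, 4/13) → (54/13, 4/13); (-68/13, -28/13) → (-40/13, -28/13); (-75/13, -11/13) → (-64/13, -11/13)
T3 translate by (6, 4): (24/13, -17/13) → (102/13, 35/13); (54/13, 4/13) → (132/13, 56/13); (-40/13, -28/13) → (38/13, 24/13); (-64/13, -11/13) → (14/13, 41/13)
T4 shear: x ← x + 1/2·y: (102/13, 35/13) → (239/26, 35/13); (132/13, 56/13) → (160/13, 56/13); (38/13, 24/13) → (50/13, 24/13); (14/13, 41/13) → (69/26, 41/13)
T5 translate by (-6, -2): (239/26, 35/13) → (83/26, 9/13); (160/13, 56/13) → (82/13, 30/13); (50/13, 24/13) → (-28/13, -2/13); (69/26, 41/13) → (-87/26, 15/13)
T6 rotate counter-clockwise with cos θ = -4/5, sin θ = -3/5: (83/26, 9/13) → (-139/65, -321/130); (82/13, 30/13) → (-238/65, -366/65); (-28/13, -2/13) → (106/65, 92/65); (-87/26, 15/13) → (219/65, 141/130)

image vertices: (-139/65, -321/130), (-238/65, -366/65), (106/65, 92/65), (219/65, 141/130)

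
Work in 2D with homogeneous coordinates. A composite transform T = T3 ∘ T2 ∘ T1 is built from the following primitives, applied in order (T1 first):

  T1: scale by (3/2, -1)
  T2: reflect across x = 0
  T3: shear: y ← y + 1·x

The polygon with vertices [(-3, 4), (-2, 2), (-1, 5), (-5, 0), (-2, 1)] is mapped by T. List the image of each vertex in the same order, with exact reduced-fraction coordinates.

T1 scale by (3/2, -1): (-3, 4) → (-9/2, -4); (-2, 2) → (-3, -2); (-1, 5) → (-3/2, -5); (-5, 0) → (-15/2, 0); (-2, 1) → (-3, -1)
T2 reflect across x = 0: (-9/2, -4) → (9/2, -4); (-3, -2) → (3, -2); (-3/2, -5) → (3/2, -5); (-15/2, 0) → (15/2, 0); (-3, -1) → (3, -1)
T3 shear: y ← y + 1·x: (9/2, -4) → (9/2, 1/2); (3, -2) → (3, 1); (3/2, -5) → (3/2, -7/2); (15/2, 0) → (15/2, 15/2); (3, -1) → (3, 2)

image vertices: (9/2, 1/2), (3, 1), (3/2, -7/2), (15/2, 15/2), (3, 2)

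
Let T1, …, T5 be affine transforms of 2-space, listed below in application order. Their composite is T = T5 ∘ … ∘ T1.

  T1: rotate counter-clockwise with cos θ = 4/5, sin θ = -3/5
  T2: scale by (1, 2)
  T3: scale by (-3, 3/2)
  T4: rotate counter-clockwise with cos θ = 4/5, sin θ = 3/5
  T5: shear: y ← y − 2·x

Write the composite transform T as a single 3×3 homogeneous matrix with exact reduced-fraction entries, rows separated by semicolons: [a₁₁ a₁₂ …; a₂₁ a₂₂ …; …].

T = [-21/25 -72/25 0; -6/5 33/5 0; 0 0 1]

T1 = [4/5 3/5 0; -3/5 4/5 0; 0 0 1]
T2·T1 = [4/5 3/5 0; -6/5 8/5 0; 0 0 1]
T3·…·T1 = [-12/5 -9/5 0; -9/5 12/5 0; 0 0 1]
T4·…·T1 = [-21/25 -72/25 0; -72/25 21/25 0; 0 0 1]
T5·…·T1 = [-21/25 -72/25 0; -6/5 33/5 0; 0 0 1]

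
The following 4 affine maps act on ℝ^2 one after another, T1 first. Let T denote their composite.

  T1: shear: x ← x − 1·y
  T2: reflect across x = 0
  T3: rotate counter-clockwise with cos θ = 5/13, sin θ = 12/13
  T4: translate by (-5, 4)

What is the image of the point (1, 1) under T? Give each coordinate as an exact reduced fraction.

T1 shear: x ← x − 1·y: (1, 1) → (0, 1)
T2 reflect across x = 0: (0, 1) → (0, 1)
T3 rotate counter-clockwise with cos θ = 5/13, sin θ = 12/13: (0, 1) → (-12/13, 5/13)
T4 translate by (-5, 4): (-12/13, 5/13) → (-77/13, 57/13)

T(p) = (-77/13, 57/13)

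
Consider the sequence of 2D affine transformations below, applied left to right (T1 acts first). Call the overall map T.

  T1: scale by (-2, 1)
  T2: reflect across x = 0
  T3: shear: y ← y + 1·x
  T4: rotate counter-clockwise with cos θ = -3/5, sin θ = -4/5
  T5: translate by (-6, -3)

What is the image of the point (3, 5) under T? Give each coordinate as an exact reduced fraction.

T(p) = (-4/5, -72/5)

T1 scale by (-2, 1): (3, 5) → (-6, 5)
T2 reflect across x = 0: (-6, 5) → (6, 5)
T3 shear: y ← y + 1·x: (6, 5) → (6, 11)
T4 rotate counter-clockwise with cos θ = -3/5, sin θ = -4/5: (6, 11) → (26/5, -57/5)
T5 translate by (-6, -3): (26/5, -57/5) → (-4/5, -72/5)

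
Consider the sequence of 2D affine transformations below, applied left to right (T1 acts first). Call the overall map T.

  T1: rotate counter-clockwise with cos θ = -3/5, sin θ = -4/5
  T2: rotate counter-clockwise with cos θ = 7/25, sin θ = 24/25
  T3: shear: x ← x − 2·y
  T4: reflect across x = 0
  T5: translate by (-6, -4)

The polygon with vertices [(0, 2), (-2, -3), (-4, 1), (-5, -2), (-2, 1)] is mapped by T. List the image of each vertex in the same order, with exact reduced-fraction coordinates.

image vertices: (-26/5, -14/5), (-14/5, -21/5), (16/5, -1/5), (21/5, -6/5), (-6/5, -9/5)

T1 rotate counter-clockwise with cos θ = -3/5, sin θ = -4/5: (0, 2) → (8/5, -6/5); (-2, -3) → (-6/5, 17/5); (-4, 1) → (16/5, 13/5); (-5, -2) → (7/5, 26/5); (-2, 1) → (2, 1)
T2 rotate counter-clockwise with cos θ = 7/25, sin θ = 24/25: (8/5, -6/5) → (8/5, 6/5); (-6/5, 17/5) → (-18/5, -1/5); (16/5, 13/5) → (-8/5, 19/5); (7/5, 26/5) → (-23/5, 14/5); (2, 1) → (-2/5, 11/5)
T3 shear: x ← x − 2·y: (8/5, 6/5) → (-4/5, 6/5); (-18/5, -1/5) → (-16/5, -1/5); (-8/5, 19/5) → (-46/5, 19/5); (-23/5, 14/5) → (-51/5, 14/5); (-2/5, 11/5) → (-24/5, 11/5)
T4 reflect across x = 0: (-4/5, 6/5) → (4/5, 6/5); (-16/5, -1/5) → (16/5, -1/5); (-46/5, 19/5) → (46/5, 19/5); (-51/5, 14/5) → (51/5, 14/5); (-24/5, 11/5) → (24/5, 11/5)
T5 translate by (-6, -4): (4/5, 6/5) → (-26/5, -14/5); (16/5, -1/5) → (-14/5, -21/5); (46/5, 19/5) → (16/5, -1/5); (51/5, 14/5) → (21/5, -6/5); (24/5, 11/5) → (-6/5, -9/5)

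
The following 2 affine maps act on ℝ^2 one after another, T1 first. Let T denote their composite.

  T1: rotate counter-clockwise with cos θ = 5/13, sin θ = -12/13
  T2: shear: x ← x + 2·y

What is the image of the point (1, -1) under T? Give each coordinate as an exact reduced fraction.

T1 rotate counter-clockwise with cos θ = 5/13, sin θ = -12/13: (1, -1) → (-7/13, -17/13)
T2 shear: x ← x + 2·y: (-7/13, -17/13) → (-41/13, -17/13)

T(p) = (-41/13, -17/13)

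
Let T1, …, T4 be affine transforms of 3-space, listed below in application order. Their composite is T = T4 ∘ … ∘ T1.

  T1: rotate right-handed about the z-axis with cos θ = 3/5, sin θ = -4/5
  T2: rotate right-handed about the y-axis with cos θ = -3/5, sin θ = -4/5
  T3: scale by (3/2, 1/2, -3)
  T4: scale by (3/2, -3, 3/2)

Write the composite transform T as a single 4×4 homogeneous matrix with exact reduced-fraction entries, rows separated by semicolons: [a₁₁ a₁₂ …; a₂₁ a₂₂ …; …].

T = [-81/100 -27/25 -9/5 0; 6/5 -9/10 0 0; -54/25 -72/25 27/10 0; 0 0 0 1]

T1 = [3/5 4/5 0 0; -4/5 3/5 0 0; 0 0 1 0; 0 0 0 1]
T2·T1 = [-9/25 -12/25 -4/5 0; -4/5 3/5 0 0; 12/25 16/25 -3/5 0; 0 0 0 1]
T3·…·T1 = [-27/50 -18/25 -6/5 0; -2/5 3/10 0 0; -36/25 -48/25 9/5 0; 0 0 0 1]
T4·…·T1 = [-81/100 -27/25 -9/5 0; 6/5 -9/10 0 0; -54/25 -72/25 27/10 0; 0 0 0 1]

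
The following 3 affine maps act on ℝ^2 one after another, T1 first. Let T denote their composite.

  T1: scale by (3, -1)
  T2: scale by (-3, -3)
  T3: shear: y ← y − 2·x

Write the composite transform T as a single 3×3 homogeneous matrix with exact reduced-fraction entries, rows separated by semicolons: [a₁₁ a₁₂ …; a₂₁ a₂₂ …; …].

T = [-9 0 0; 18 3 0; 0 0 1]

T1 = [3 0 0; 0 -1 0; 0 0 1]
T2·T1 = [-9 0 0; 0 3 0; 0 0 1]
T3·…·T1 = [-9 0 0; 18 3 0; 0 0 1]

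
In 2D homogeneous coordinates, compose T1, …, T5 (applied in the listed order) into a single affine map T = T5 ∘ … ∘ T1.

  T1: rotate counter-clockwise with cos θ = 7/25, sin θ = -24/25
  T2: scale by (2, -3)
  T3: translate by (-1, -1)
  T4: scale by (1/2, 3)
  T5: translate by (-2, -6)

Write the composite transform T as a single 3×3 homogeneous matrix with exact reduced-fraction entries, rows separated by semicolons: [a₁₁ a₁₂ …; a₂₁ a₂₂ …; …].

T1 = [7/25 24/25 0; -24/25 7/25 0; 0 0 1]
T2·T1 = [14/25 48/25 0; 72/25 -21/25 0; 0 0 1]
T3·…·T1 = [14/25 48/25 -1; 72/25 -21/25 -1; 0 0 1]
T4·…·T1 = [7/25 24/25 -1/2; 216/25 -63/25 -3; 0 0 1]
T5·…·T1 = [7/25 24/25 -5/2; 216/25 -63/25 -9; 0 0 1]

T = [7/25 24/25 -5/2; 216/25 -63/25 -9; 0 0 1]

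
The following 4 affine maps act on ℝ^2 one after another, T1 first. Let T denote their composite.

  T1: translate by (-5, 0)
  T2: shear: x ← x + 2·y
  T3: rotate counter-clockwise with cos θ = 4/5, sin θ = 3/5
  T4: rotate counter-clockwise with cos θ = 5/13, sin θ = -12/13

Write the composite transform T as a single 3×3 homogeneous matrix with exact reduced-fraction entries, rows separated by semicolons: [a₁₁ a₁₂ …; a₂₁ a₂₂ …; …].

T = [56/65 29/13 -56/13; -33/65 -2/13 33/13; 0 0 1]

T1 = [1 0 -5; 0 1 0; 0 0 1]
T2·T1 = [1 2 -5; 0 1 0; 0 0 1]
T3·…·T1 = [4/5 1 -4; 3/5 2 -3; 0 0 1]
T4·…·T1 = [56/65 29/13 -56/13; -33/65 -2/13 33/13; 0 0 1]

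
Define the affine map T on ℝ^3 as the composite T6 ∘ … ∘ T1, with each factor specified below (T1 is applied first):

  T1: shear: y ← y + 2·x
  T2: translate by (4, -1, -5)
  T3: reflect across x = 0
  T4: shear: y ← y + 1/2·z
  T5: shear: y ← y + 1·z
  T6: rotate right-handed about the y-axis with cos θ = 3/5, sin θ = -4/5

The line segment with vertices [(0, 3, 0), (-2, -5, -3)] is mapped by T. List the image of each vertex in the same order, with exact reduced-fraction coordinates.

T1 shear: y ← y + 2·x: (0, 3, 0) → (0, 3, 0); (-2, -5, -3) → (-2, -9, -3)
T2 translate by (4, -1, -5): (0, 3, 0) → (4, 2, -5); (-2, -9, -3) → (2, -10, -8)
T3 reflect across x = 0: (4, 2, -5) → (-4, 2, -5); (2, -10, -8) → (-2, -10, -8)
T4 shear: y ← y + 1/2·z: (-4, 2, -5) → (-4, -1/2, -5); (-2, -10, -8) → (-2, -14, -8)
T5 shear: y ← y + 1·z: (-4, -1/2, -5) → (-4, -11/2, -5); (-2, -14, -8) → (-2, -22, -8)
T6 rotate right-handed about the y-axis with cos θ = 3/5, sin θ = -4/5: (-4, -11/2, -5) → (8/5, -11/2, -31/5); (-2, -22, -8) → (26/5, -22, -32/5)

image vertices: (8/5, -11/2, -31/5), (26/5, -22, -32/5)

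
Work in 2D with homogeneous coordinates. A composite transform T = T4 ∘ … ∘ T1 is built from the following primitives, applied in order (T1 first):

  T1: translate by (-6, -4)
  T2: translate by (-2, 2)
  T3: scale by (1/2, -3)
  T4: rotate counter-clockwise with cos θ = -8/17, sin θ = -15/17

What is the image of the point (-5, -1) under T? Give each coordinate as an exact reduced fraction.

T1 translate by (-6, -4): (-5, -1) → (-11, -5)
T2 translate by (-2, 2): (-11, -5) → (-13, -3)
T3 scale by (1/2, -3): (-13, -3) → (-13/2, 9)
T4 rotate counter-clockwise with cos θ = -8/17, sin θ = -15/17: (-13/2, 9) → (11, 3/2)

T(p) = (11, 3/2)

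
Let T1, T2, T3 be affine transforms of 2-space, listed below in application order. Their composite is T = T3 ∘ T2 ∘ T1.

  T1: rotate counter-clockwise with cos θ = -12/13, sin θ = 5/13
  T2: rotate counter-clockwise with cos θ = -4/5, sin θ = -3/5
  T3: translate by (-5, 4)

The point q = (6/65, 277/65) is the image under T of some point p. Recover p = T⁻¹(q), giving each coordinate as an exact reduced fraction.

p = (5, -1)

T1 = [-12/13 -5/13 0; 5/13 -12/13 0; 0 0 1]
T2·T1 = [63/65 -16/65 0; 16/65 63/65 0; 0 0 1]
T3·…·T1 = [63/65 -16/65 -5; 16/65 63/65 4; 0 0 1]
det M = 1; M⁻¹ = [63/65 16/65 251/65; -16/65 63/65 -332/65; 0 0 1]
M⁻¹ · (6/65, 277/65)ᵀ = (5, -1)ᵀ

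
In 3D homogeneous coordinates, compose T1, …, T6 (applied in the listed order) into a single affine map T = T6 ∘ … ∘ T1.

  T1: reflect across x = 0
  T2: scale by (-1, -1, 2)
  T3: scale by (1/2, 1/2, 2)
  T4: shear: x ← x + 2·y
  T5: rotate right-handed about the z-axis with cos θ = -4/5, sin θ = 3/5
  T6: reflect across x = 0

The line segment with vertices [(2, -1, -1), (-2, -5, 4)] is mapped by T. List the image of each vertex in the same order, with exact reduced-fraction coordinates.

image vertices: (19/10, 4/5, -4), (47/10, 2/5, 16)

T1 reflect across x = 0: (2, -1, -1) → (-2, -1, -1); (-2, -5, 4) → (2, -5, 4)
T2 scale by (-1, -1, 2): (-2, -1, -1) → (2, 1, -2); (2, -5, 4) → (-2, 5, 8)
T3 scale by (1/2, 1/2, 2): (2, 1, -2) → (1, 1/2, -4); (-2, 5, 8) → (-1, 5/2, 16)
T4 shear: x ← x + 2·y: (1, 1/2, -4) → (2, 1/2, -4); (-1, 5/2, 16) → (4, 5/2, 16)
T5 rotate right-handed about the z-axis with cos θ = -4/5, sin θ = 3/5: (2, 1/2, -4) → (-19/10, 4/5, -4); (4, 5/2, 16) → (-47/10, 2/5, 16)
T6 reflect across x = 0: (-19/10, 4/5, -4) → (19/10, 4/5, -4); (-47/10, 2/5, 16) → (47/10, 2/5, 16)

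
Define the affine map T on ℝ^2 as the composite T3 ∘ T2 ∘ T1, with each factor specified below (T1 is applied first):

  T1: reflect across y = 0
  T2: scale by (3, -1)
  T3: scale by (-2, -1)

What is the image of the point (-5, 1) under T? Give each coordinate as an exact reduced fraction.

T1 reflect across y = 0: (-5, 1) → (-5, -1)
T2 scale by (3, -1): (-5, -1) → (-15, 1)
T3 scale by (-2, -1): (-15, 1) → (30, -1)

T(p) = (30, -1)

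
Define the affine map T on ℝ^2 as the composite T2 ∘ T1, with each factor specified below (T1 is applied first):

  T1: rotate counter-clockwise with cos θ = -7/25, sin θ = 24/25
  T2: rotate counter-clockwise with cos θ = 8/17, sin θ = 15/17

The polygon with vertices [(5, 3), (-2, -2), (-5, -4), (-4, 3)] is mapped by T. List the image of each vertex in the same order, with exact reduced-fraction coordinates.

T1 rotate counter-clockwise with cos θ = -7/25, sin θ = 24/25: (5, 3) → (-107/25, 99/25); (-2, -2) → (62/25, -34/25); (-5, -4) → (131/25, -92/25); (-4, 3) → (-44/25, -117/25)
T2 rotate counter-clockwise with cos θ = 8/17, sin θ = 15/17: (-107/25, 99/25) → (-2341/425, -813/425); (62/25, -34/25) → (1006/425, 658/425); (131/25, -92/25) → (2428/425, 1229/425); (-44/25, -117/25) → (1403/425, -1596/425)

image vertices: (-2341/425, -813/425), (1006/425, 658/425), (2428/425, 1229/425), (1403/425, -1596/425)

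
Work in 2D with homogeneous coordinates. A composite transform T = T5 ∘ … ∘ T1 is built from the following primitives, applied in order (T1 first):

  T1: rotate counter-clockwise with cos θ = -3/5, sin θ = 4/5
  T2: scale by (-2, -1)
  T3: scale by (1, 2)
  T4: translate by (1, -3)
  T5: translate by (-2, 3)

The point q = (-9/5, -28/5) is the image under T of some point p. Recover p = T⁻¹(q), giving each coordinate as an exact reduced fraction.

T1 = [-3/5 -4/5 0; 4/5 -3/5 0; 0 0 1]
T2·T1 = [6/5 8/5 0; -4/5 3/5 0; 0 0 1]
T3·…·T1 = [6/5 8/5 0; -8/5 6/5 0; 0 0 1]
T4·…·T1 = [6/5 8/5 1; -8/5 6/5 -3; 0 0 1]
T5·…·T1 = [6/5 8/5 -1; -8/5 6/5 0; 0 0 1]
det M = 4; M⁻¹ = [3/10 -2/5 3/10; 2/5 3/10 2/5; 0 0 1]
M⁻¹ · (-9/5, -28/5)ᵀ = (2, -2)ᵀ

p = (2, -2)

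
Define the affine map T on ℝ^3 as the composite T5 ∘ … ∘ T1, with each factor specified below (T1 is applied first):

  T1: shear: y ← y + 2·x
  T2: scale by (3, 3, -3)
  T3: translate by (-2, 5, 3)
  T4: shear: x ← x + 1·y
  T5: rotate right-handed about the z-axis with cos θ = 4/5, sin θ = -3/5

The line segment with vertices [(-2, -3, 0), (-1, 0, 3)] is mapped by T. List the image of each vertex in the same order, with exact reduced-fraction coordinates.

T1 shear: y ← y + 2·x: (-2, -3, 0) → (-2, -7, 0); (-1, 0, 3) → (-1, -2, 3)
T2 scale by (3, 3, -3): (-2, -7, 0) → (-6, -21, 0); (-1, -2, 3) → (-3, -6, -9)
T3 translate by (-2, 5, 3): (-6, -21, 0) → (-8, -16, 3); (-3, -6, -9) → (-5, -1, -6)
T4 shear: x ← x + 1·y: (-8, -16, 3) → (-24, -16, 3); (-5, -1, -6) → (-6, -1, -6)
T5 rotate right-handed about the z-axis with cos θ = 4/5, sin θ = -3/5: (-24, -16, 3) → (-144/5, 8/5, 3); (-6, -1, -6) → (-27/5, 14/5, -6)

image vertices: (-144/5, 8/5, 3), (-27/5, 14/5, -6)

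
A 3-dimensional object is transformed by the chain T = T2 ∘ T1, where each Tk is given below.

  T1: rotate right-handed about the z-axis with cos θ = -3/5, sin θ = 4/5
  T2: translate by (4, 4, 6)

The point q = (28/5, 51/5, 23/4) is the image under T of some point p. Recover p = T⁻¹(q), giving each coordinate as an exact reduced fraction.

p = (4, -5, -1/4)

T1 = [-3/5 -4/5 0 0; 4/5 -3/5 0 0; 0 0 1 0; 0 0 0 1]
T2·T1 = [-3/5 -4/5 0 4; 4/5 -3/5 0 4; 0 0 1 6; 0 0 0 1]
det M = 1; M⁻¹ = [-3/5 4/5 0 -4/5; -4/5 -3/5 0 28/5; 0 0 1 -6; 0 0 0 1]
M⁻¹ · (28/5, 51/5, 23/4)ᵀ = (4, -5, -1/4)ᵀ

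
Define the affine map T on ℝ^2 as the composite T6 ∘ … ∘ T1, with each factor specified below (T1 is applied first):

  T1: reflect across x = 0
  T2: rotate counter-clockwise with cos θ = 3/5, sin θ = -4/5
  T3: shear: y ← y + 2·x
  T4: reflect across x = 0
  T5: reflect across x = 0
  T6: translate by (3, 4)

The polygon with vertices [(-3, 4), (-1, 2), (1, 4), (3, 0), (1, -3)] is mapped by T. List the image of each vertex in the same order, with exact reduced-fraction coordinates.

image vertices: (8, 14), (26/5, 44/5), (28/5, 62/5), (6/5, 14/5), (0, -3)

T1 reflect across x = 0: (-3, 4) → (3, 4); (-1, 2) → (1, 2); (1, 4) → (-1, 4); (3, 0) → (-3, 0); (1, -3) → (-1, -3)
T2 rotate counter-clockwise with cos θ = 3/5, sin θ = -4/5: (3, 4) → (5, 0); (1, 2) → (11/5, 2/5); (-1, 4) → (13/5, 16/5); (-3, 0) → (-9/5, 12/5); (-1, -3) → (-3, -1)
T3 shear: y ← y + 2·x: (5, 0) → (5, 10); (11/5, 2/5) → (11/5, 24/5); (13/5, 16/5) → (13/5, 42/5); (-9/5, 12/5) → (-9/5, -6/5); (-3, -1) → (-3, -7)
T4 reflect across x = 0: (5, 10) → (-5, 10); (11/5, 24/5) → (-11/5, 24/5); (13/5, 42/5) → (-13/5, 42/5); (-9/5, -6/5) → (9/5, -6/5); (-3, -7) → (3, -7)
T5 reflect across x = 0: (-5, 10) → (5, 10); (-11/5, 24/5) → (11/5, 24/5); (-13/5, 42/5) → (13/5, 42/5); (9/5, -6/5) → (-9/5, -6/5); (3, -7) → (-3, -7)
T6 translate by (3, 4): (5, 10) → (8, 14); (11/5, 24/5) → (26/5, 44/5); (13/5, 42/5) → (28/5, 62/5); (-9/5, -6/5) → (6/5, 14/5); (-3, -7) → (0, -3)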